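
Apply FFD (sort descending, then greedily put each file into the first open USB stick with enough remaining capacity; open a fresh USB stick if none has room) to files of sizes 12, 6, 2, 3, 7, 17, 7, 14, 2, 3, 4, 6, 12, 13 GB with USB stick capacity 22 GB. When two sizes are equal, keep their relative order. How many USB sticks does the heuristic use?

Sorted descending: 17, 14, 13, 12, 12, 7, 7, 6, 6, 4, 3, 3, 2, 2.
  17 → USB stick 1 (new)  [load 17/22]
  14 → USB stick 2 (new)  [load 14/22]
  13 → USB stick 3 (new)  [load 13/22]
  12 → USB stick 4 (new)  [load 12/22]
  12 → USB stick 5 (new)  [load 12/22]
  7 → USB stick 2  [load 21/22]
  7 → USB stick 3  [load 20/22]
  6 → USB stick 4  [load 18/22]
  6 → USB stick 5  [load 18/22]
  4 → USB stick 1  [load 21/22]
  3 → USB stick 4  [load 21/22]
  3 → USB stick 5  [load 21/22]
  2 → USB stick 3  [load 22/22]
  2 → USB stick 6 (new)  [load 2/22]
6 USB sticks opened.

6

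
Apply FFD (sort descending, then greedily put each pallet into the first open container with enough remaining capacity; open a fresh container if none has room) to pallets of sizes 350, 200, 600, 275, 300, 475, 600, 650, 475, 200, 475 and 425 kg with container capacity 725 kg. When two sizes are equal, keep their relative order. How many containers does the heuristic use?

8

Sorted descending: 650, 600, 600, 475, 475, 475, 425, 350, 300, 275, 200, 200.
  650 → container 1 (new)  [load 650/725]
  600 → container 2 (new)  [load 600/725]
  600 → container 3 (new)  [load 600/725]
  475 → container 4 (new)  [load 475/725]
  475 → container 5 (new)  [load 475/725]
  475 → container 6 (new)  [load 475/725]
  425 → container 7 (new)  [load 425/725]
  350 → container 8 (new)  [load 350/725]
  300 → container 7  [load 725/725]
  275 → container 8  [load 625/725]
  200 → container 4  [load 675/725]
  200 → container 5  [load 675/725]
8 containers opened.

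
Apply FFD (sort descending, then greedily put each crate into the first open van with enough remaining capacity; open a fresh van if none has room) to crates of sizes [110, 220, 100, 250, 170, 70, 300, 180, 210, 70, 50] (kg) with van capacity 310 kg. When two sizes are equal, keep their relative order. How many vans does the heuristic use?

Sorted descending: 300, 250, 220, 210, 180, 170, 110, 100, 70, 70, 50.
  300 → van 1 (new)  [load 300/310]
  250 → van 2 (new)  [load 250/310]
  220 → van 3 (new)  [load 220/310]
  210 → van 4 (new)  [load 210/310]
  180 → van 5 (new)  [load 180/310]
  170 → van 6 (new)  [load 170/310]
  110 → van 5  [load 290/310]
  100 → van 4  [load 310/310]
  70 → van 3  [load 290/310]
  70 → van 6  [load 240/310]
  50 → van 2  [load 300/310]
6 vans opened.

6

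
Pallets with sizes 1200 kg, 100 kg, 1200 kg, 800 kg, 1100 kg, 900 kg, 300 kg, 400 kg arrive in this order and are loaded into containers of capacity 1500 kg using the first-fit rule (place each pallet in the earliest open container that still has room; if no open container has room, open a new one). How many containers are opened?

5

  1200 → container 1 (new)  [load 1200/1500]
  100 → container 1  [load 1300/1500]
  1200 → container 2 (new)  [load 1200/1500]
  800 → container 3 (new)  [load 800/1500]
  1100 → container 4 (new)  [load 1100/1500]
  900 → container 5 (new)  [load 900/1500]
  300 → container 2  [load 1500/1500]
  400 → container 3  [load 1200/1500]
5 containers opened.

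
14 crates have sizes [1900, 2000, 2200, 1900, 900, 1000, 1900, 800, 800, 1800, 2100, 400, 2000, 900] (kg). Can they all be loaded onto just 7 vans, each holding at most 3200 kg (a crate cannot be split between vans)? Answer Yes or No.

Total = 20600 kg; ⌈20600/3200⌉ = 7.
8 crates each exceed half the capacity and cannot share a van, forcing at least 8 vans.
At least 8 vans are required, but only 7 are allowed.

No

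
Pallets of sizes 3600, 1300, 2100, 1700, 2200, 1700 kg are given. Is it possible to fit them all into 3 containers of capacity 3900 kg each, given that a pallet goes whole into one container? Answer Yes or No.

Total = 12600 kg; ⌈12600/3900⌉ = 4.
At least 4 containers are required, but only 3 are allowed.

No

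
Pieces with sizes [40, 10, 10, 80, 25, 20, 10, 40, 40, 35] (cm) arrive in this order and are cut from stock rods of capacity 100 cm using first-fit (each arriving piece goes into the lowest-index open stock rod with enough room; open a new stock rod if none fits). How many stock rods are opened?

4

  40 → stock rod 1 (new)  [load 40/100]
  10 → stock rod 1  [load 50/100]
  10 → stock rod 1  [load 60/100]
  80 → stock rod 2 (new)  [load 80/100]
  25 → stock rod 1  [load 85/100]
  20 → stock rod 2  [load 100/100]
  10 → stock rod 1  [load 95/100]
  40 → stock rod 3 (new)  [load 40/100]
  40 → stock rod 3  [load 80/100]
  35 → stock rod 4 (new)  [load 35/100]
4 stock rods opened.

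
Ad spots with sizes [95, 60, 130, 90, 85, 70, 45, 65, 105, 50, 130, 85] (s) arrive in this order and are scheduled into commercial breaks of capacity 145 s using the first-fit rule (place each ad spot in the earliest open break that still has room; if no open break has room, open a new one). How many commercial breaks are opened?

8

  95 → break 1 (new)  [load 95/145]
  60 → break 2 (new)  [load 60/145]
  130 → break 3 (new)  [load 130/145]
  90 → break 4 (new)  [load 90/145]
  85 → break 2  [load 145/145]
  70 → break 5 (new)  [load 70/145]
  45 → break 1  [load 140/145]
  65 → break 5  [load 135/145]
  105 → break 6 (new)  [load 105/145]
  50 → break 4  [load 140/145]
  130 → break 7 (new)  [load 130/145]
  85 → break 8 (new)  [load 85/145]
8 commercial breaks opened.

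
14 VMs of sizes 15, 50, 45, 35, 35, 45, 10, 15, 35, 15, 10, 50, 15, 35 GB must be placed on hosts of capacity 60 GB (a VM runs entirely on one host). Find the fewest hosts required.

Total = 50 + 50 + 45 + 45 + 35 + 35 + 35 + 35 + 15 + 15 + 15 + 15 + 10 + 10 = 410 GB.
Lower bound: ⌈410/60⌉ = 7 hosts.
Also, 8 VMs each exceed 30 GB, and no two of those can share a host, so at least 8 hosts are needed.
A packing using 8 hosts:
  host 1: 50 + 10 = 60
  host 2: 50 + 10 = 60
  host 3: 45 + 15 = 60
  host 4: 45 + 15 = 60
  host 5: 35 + 15 = 50
  host 6: 35 + 15 = 50
  host 7: 35 = 35
  host 8: 35 = 35
This matches the lower bound, so 8 is optimal.

8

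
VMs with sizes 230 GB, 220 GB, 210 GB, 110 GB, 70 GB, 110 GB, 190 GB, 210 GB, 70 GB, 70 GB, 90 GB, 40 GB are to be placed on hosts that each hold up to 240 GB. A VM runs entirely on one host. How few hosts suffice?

8

Total = 230 + 220 + 210 + 210 + 190 + 110 + 110 + 90 + 70 + 70 + 70 + 40 = 1620 GB.
Lower bound: ⌈1620/240⌉ = 7 hosts.
A packing using 8 hosts:
  host 1: 230 = 230
  host 2: 220 = 220
  host 3: 210 = 210
  host 4: 210 = 210
  host 5: 190 + 40 = 230
  host 6: 110 + 110 = 220
  host 7: 90 + 70 + 70 = 230
  host 8: 70 = 70
No arrangement into 7 hosts stays within capacity, so 8 is optimal.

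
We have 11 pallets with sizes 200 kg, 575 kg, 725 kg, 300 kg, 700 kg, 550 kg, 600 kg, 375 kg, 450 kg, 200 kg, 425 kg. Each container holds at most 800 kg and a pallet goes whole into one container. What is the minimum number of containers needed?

7

Total = 725 + 700 + 600 + 575 + 550 + 450 + 425 + 375 + 300 + 200 + 200 = 5100 kg.
Lower bound: ⌈5100/800⌉ = 7 containers.
A packing using 7 containers:
  container 1: 725 = 725
  container 2: 700 = 700
  container 3: 600 + 200 = 800
  container 4: 575 + 200 = 775
  container 5: 550 = 550
  container 6: 450 + 300 = 750
  container 7: 425 + 375 = 800
This matches the lower bound, so 7 is optimal.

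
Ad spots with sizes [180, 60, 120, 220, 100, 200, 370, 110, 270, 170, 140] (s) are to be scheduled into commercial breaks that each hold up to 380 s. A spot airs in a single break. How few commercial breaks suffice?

Total = 370 + 270 + 220 + 200 + 180 + 170 + 140 + 120 + 110 + 100 + 60 = 1940 s.
Lower bound: ⌈1940/380⌉ = 6 commercial breaks.
A packing using 6 commercial breaks:
  break 1: 370 = 370
  break 2: 270 + 110 = 380
  break 3: 220 + 140 = 360
  break 4: 200 + 180 = 380
  break 5: 170 + 120 + 60 = 350
  break 6: 100 = 100
This matches the lower bound, so 6 is optimal.

6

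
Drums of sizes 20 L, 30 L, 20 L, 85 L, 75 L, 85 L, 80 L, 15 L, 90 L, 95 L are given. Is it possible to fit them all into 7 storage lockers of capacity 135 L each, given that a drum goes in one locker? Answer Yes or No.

Yes

A valid assignment using 6 storage lockers:
  locker 1: 95 + 30 = 125
  locker 2: 90 + 20 + 20 = 130
  locker 3: 85 + 15 = 100
  locker 4: 85 = 85
  locker 5: 80 = 80
  locker 6: 75 = 75
That uses only 6 ≤ 7, so 7 storage lockers are enough.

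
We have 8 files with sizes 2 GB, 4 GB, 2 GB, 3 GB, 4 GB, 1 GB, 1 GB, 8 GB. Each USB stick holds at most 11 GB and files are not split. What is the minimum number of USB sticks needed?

3

Total = 8 + 4 + 4 + 3 + 2 + 2 + 1 + 1 = 25 GB.
Lower bound: ⌈25/11⌉ = 3 USB sticks.
A packing using 3 USB sticks:
  USB stick 1: 8 + 3 = 11
  USB stick 2: 4 + 4 + 2 + 1 = 11
  USB stick 3: 2 + 1 = 3
This matches the lower bound, so 3 is optimal.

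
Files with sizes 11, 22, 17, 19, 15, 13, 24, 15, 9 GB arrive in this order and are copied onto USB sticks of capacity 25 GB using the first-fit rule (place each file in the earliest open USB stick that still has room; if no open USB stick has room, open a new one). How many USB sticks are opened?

7

  11 → USB stick 1 (new)  [load 11/25]
  22 → USB stick 2 (new)  [load 22/25]
  17 → USB stick 3 (new)  [load 17/25]
  19 → USB stick 4 (new)  [load 19/25]
  15 → USB stick 5 (new)  [load 15/25]
  13 → USB stick 1  [load 24/25]
  24 → USB stick 6 (new)  [load 24/25]
  15 → USB stick 7 (new)  [load 15/25]
  9 → USB stick 5  [load 24/25]
7 USB sticks opened.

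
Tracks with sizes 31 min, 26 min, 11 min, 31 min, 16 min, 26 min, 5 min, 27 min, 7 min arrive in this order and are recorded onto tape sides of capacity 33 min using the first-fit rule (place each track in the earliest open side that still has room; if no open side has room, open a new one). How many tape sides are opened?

6

  31 → side 1 (new)  [load 31/33]
  26 → side 2 (new)  [load 26/33]
  11 → side 3 (new)  [load 11/33]
  31 → side 4 (new)  [load 31/33]
  16 → side 3  [load 27/33]
  26 → side 5 (new)  [load 26/33]
  5 → side 2  [load 31/33]
  27 → side 6 (new)  [load 27/33]
  7 → side 5  [load 33/33]
6 tape sides opened.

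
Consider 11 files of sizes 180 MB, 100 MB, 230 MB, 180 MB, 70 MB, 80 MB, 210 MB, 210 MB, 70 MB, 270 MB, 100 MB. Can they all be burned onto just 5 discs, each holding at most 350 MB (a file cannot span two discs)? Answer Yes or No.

No

Total = 1700 MB; ⌈1700/350⌉ = 5.
6 files each exceed half the capacity and cannot share a disc, forcing at least 6 discs.
At least 6 discs are required, but only 5 are allowed.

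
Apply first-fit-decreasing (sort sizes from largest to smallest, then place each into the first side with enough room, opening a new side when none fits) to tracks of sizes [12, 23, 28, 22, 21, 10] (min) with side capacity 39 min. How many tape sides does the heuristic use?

Sorted descending: 28, 23, 22, 21, 12, 10.
  28 → side 1 (new)  [load 28/39]
  23 → side 2 (new)  [load 23/39]
  22 → side 3 (new)  [load 22/39]
  21 → side 4 (new)  [load 21/39]
  12 → side 2  [load 35/39]
  10 → side 1  [load 38/39]
4 tape sides opened.

4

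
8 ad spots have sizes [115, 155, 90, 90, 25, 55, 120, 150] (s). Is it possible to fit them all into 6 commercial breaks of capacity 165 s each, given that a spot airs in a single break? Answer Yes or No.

A valid assignment using 6 commercial breaks:
  break 1: 155 = 155
  break 2: 150 = 150
  break 3: 120 + 25 = 145
  break 4: 115 = 115
  break 5: 90 + 55 = 145
  break 6: 90 = 90
Every load is within 165 s, so 6 commercial breaks suffice.

Yes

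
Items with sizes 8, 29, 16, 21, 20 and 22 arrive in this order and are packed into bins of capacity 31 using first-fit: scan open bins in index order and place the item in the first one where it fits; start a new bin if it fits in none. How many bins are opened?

  8 → bin 1 (new)  [load 8/31]
  29 → bin 2 (new)  [load 29/31]
  16 → bin 1  [load 24/31]
  21 → bin 3 (new)  [load 21/31]
  20 → bin 4 (new)  [load 20/31]
  22 → bin 5 (new)  [load 22/31]
5 bins opened.

5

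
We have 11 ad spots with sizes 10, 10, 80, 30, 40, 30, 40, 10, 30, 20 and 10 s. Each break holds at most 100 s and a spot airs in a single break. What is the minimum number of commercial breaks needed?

Total = 80 + 40 + 40 + 30 + 30 + 30 + 20 + 10 + 10 + 10 + 10 = 310 s.
Lower bound: ⌈310/100⌉ = 4 commercial breaks.
A packing using 4 commercial breaks:
  break 1: 80 + 20 = 100
  break 2: 40 + 40 + 10 + 10 = 100
  break 3: 30 + 30 + 30 + 10 = 100
  break 4: 10 = 10
This matches the lower bound, so 4 is optimal.

4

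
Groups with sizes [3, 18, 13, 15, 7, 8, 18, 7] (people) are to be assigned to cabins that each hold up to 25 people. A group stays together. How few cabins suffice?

Total = 18 + 18 + 15 + 13 + 8 + 7 + 7 + 3 = 89 people.
Lower bound: ⌈89/25⌉ = 4 cabins.
A packing using 4 cabins:
  cabin 1: 18 + 7 = 25
  cabin 2: 18 + 7 = 25
  cabin 3: 15 + 8 = 23
  cabin 4: 13 + 3 = 16
This matches the lower bound, so 4 is optimal.

4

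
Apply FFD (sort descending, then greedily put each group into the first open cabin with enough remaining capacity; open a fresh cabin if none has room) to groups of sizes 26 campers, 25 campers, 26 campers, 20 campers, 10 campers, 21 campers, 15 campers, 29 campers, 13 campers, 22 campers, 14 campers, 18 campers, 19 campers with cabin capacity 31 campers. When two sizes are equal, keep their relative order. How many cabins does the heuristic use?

10

Sorted descending: 29, 26, 26, 25, 22, 21, 20, 19, 18, 15, 14, 13, 10.
  29 → cabin 1 (new)  [load 29/31]
  26 → cabin 2 (new)  [load 26/31]
  26 → cabin 3 (new)  [load 26/31]
  25 → cabin 4 (new)  [load 25/31]
  22 → cabin 5 (new)  [load 22/31]
  21 → cabin 6 (new)  [load 21/31]
  20 → cabin 7 (new)  [load 20/31]
  19 → cabin 8 (new)  [load 19/31]
  18 → cabin 9 (new)  [load 18/31]
  15 → cabin 10 (new)  [load 15/31]
  14 → cabin 10  [load 29/31]
  13 → cabin 9  [load 31/31]
  10 → cabin 6  [load 31/31]
10 cabins opened.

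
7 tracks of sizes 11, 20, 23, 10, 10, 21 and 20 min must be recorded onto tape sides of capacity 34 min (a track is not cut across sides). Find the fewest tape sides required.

4

Total = 23 + 21 + 20 + 20 + 11 + 10 + 10 = 115 min.
Lower bound: ⌈115/34⌉ = 4 tape sides.
A packing using 4 tape sides:
  side 1: 23 + 11 = 34
  side 2: 21 + 10 = 31
  side 3: 20 + 10 = 30
  side 4: 20 = 20
This matches the lower bound, so 4 is optimal.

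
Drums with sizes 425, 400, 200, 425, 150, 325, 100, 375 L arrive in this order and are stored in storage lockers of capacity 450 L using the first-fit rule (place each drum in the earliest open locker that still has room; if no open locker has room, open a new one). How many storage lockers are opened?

  425 → locker 1 (new)  [load 425/450]
  400 → locker 2 (new)  [load 400/450]
  200 → locker 3 (new)  [load 200/450]
  425 → locker 4 (new)  [load 425/450]
  150 → locker 3  [load 350/450]
  325 → locker 5 (new)  [load 325/450]
  100 → locker 3  [load 450/450]
  375 → locker 6 (new)  [load 375/450]
6 storage lockers opened.

6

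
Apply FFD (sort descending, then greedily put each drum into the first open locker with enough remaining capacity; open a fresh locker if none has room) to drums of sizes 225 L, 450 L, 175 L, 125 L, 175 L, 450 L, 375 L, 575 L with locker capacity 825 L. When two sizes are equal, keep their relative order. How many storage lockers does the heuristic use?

4

Sorted descending: 575, 450, 450, 375, 225, 175, 175, 125.
  575 → locker 1 (new)  [load 575/825]
  450 → locker 2 (new)  [load 450/825]
  450 → locker 3 (new)  [load 450/825]
  375 → locker 2  [load 825/825]
  225 → locker 1  [load 800/825]
  175 → locker 3  [load 625/825]
  175 → locker 3  [load 800/825]
  125 → locker 4 (new)  [load 125/825]
4 storage lockers opened.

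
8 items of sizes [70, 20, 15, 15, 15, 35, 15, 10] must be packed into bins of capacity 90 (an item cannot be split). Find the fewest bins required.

Total = 70 + 35 + 20 + 15 + 15 + 15 + 15 + 10 = 195.
Lower bound: ⌈195/90⌉ = 3 bins.
A packing using 3 bins:
  bin 1: 70 + 20 = 90
  bin 2: 35 + 15 + 15 + 15 + 10 = 90
  bin 3: 15 = 15
This matches the lower bound, so 3 is optimal.

3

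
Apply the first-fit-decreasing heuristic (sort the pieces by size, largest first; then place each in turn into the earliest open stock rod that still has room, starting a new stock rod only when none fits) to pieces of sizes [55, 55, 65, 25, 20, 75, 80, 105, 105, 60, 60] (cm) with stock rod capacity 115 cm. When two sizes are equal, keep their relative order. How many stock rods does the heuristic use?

Sorted descending: 105, 105, 80, 75, 65, 60, 60, 55, 55, 25, 20.
  105 → stock rod 1 (new)  [load 105/115]
  105 → stock rod 2 (new)  [load 105/115]
  80 → stock rod 3 (new)  [load 80/115]
  75 → stock rod 4 (new)  [load 75/115]
  65 → stock rod 5 (new)  [load 65/115]
  60 → stock rod 6 (new)  [load 60/115]
  60 → stock rod 7 (new)  [load 60/115]
  55 → stock rod 6  [load 115/115]
  55 → stock rod 7  [load 115/115]
  25 → stock rod 3  [load 105/115]
  20 → stock rod 4  [load 95/115]
7 stock rods opened.

7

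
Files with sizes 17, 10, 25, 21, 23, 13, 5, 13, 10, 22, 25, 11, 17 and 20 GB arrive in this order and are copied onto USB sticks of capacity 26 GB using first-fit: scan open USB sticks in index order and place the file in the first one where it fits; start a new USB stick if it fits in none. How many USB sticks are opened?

  17 → USB stick 1 (new)  [load 17/26]
  10 → USB stick 2 (new)  [load 10/26]
  25 → USB stick 3 (new)  [load 25/26]
  21 → USB stick 4 (new)  [load 21/26]
  23 → USB stick 5 (new)  [load 23/26]
  13 → USB stick 2  [load 23/26]
  5 → USB stick 1  [load 22/26]
  13 → USB stick 6 (new)  [load 13/26]
  10 → USB stick 6  [load 23/26]
  22 → USB stick 7 (new)  [load 22/26]
  25 → USB stick 8 (new)  [load 25/26]
  11 → USB stick 9 (new)  [load 11/26]
  17 → USB stick 10 (new)  [load 17/26]
  20 → USB stick 11 (new)  [load 20/26]
11 USB sticks opened.

11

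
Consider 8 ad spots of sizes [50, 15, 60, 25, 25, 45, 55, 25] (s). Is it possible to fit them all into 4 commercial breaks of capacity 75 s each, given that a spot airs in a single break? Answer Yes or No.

Total = 300 s; ⌈300/75⌉ = 4.
The bound of 4 does not rule out 4, but exhaustive search shows no assignment into 4 commercial breaks of capacity 75 s exists — the minimum is 5.

No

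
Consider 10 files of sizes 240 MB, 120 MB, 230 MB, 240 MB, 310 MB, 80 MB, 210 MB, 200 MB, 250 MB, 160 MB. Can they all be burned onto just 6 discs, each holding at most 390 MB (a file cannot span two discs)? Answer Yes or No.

No

Total = 2040 MB; ⌈2040/390⌉ = 6.
7 files each exceed half the capacity and cannot share a disc, forcing at least 7 discs.
At least 7 discs are required, but only 6 are allowed.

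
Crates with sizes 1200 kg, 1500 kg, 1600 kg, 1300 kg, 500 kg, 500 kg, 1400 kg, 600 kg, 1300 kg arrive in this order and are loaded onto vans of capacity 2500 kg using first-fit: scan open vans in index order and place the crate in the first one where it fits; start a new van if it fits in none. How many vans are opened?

5

  1200 → van 1 (new)  [load 1200/2500]
  1500 → van 2 (new)  [load 1500/2500]
  1600 → van 3 (new)  [load 1600/2500]
  1300 → van 1  [load 2500/2500]
  500 → van 2  [load 2000/2500]
  500 → van 2  [load 2500/2500]
  1400 → van 4 (new)  [load 1400/2500]
  600 → van 3  [load 2200/2500]
  1300 → van 5 (new)  [load 1300/2500]
5 vans opened.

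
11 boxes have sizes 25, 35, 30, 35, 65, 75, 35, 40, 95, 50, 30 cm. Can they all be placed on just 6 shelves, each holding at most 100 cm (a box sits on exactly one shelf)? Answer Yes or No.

A valid assignment using 6 shelves:
  shelf 1: 95 = 95
  shelf 2: 75 + 25 = 100
  shelf 3: 65 + 35 = 100
  shelf 4: 50 + 40 = 90
  shelf 5: 35 + 35 + 30 = 100
  shelf 6: 30 = 30
Every load is within 100 cm, so 6 shelves suffice.

Yes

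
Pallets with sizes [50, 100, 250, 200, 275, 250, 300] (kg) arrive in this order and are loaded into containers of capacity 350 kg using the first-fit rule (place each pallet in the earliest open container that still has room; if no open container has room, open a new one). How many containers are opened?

5

  50 → container 1 (new)  [load 50/350]
  100 → container 1  [load 150/350]
  250 → container 2 (new)  [load 250/350]
  200 → container 1  [load 350/350]
  275 → container 3 (new)  [load 275/350]
  250 → container 4 (new)  [load 250/350]
  300 → container 5 (new)  [load 300/350]
5 containers opened.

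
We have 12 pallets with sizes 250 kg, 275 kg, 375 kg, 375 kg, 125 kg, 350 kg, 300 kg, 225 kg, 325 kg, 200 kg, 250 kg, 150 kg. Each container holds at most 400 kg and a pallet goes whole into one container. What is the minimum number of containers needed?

10

Total = 375 + 375 + 350 + 325 + 300 + 275 + 250 + 250 + 225 + 200 + 150 + 125 = 3200 kg.
Lower bound: ⌈3200/400⌉ = 8 containers.
Also, 9 pallets each exceed 200 kg, and no two of those can share a container, so at least 9 containers are needed.
A packing using 10 containers:
  container 1: 375 = 375
  container 2: 375 = 375
  container 3: 350 = 350
  container 4: 325 = 325
  container 5: 300 = 300
  container 6: 275 + 125 = 400
  container 7: 250 + 150 = 400
  container 8: 250 = 250
  container 9: 225 = 225
  container 10: 200 = 200
No arrangement into 9 containers stays within capacity, so 10 is optimal.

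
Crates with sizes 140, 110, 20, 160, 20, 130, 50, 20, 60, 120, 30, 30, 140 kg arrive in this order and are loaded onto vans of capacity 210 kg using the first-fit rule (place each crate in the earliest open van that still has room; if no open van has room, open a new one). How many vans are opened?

  140 → van 1 (new)  [load 140/210]
  110 → van 2 (new)  [load 110/210]
  20 → van 1  [load 160/210]
  160 → van 3 (new)  [load 160/210]
  20 → van 1  [load 180/210]
  130 → van 4 (new)  [load 130/210]
  50 → van 2  [load 160/210]
  20 → van 1  [load 200/210]
  60 → van 4  [load 190/210]
  120 → van 5 (new)  [load 120/210]
  30 → van 2  [load 190/210]
  30 → van 3  [load 190/210]
  140 → van 6 (new)  [load 140/210]
6 vans opened.

6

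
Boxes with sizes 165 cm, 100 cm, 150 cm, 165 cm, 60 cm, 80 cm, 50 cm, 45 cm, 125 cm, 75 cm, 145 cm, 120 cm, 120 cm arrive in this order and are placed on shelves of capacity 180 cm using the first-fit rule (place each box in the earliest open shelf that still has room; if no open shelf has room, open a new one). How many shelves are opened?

  165 → shelf 1 (new)  [load 165/180]
  100 → shelf 2 (new)  [load 100/180]
  150 → shelf 3 (new)  [load 150/180]
  165 → shelf 4 (new)  [load 165/180]
  60 → shelf 2  [load 160/180]
  80 → shelf 5 (new)  [load 80/180]
  50 → shelf 5  [load 130/180]
  45 → shelf 5  [load 175/180]
  125 → shelf 6 (new)  [load 125/180]
  75 → shelf 7 (new)  [load 75/180]
  145 → shelf 8 (new)  [load 145/180]
  120 → shelf 9 (new)  [load 120/180]
  120 → shelf 10 (new)  [load 120/180]
10 shelves opened.

10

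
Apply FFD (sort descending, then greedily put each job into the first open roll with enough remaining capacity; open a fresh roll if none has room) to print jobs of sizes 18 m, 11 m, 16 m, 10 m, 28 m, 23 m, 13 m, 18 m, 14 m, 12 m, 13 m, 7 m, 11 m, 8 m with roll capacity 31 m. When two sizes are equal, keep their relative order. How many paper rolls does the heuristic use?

Sorted descending: 28, 23, 18, 18, 16, 14, 13, 13, 12, 11, 11, 10, 8, 7.
  28 → roll 1 (new)  [load 28/31]
  23 → roll 2 (new)  [load 23/31]
  18 → roll 3 (new)  [load 18/31]
  18 → roll 4 (new)  [load 18/31]
  16 → roll 5 (new)  [load 16/31]
  14 → roll 5  [load 30/31]
  13 → roll 3  [load 31/31]
  13 → roll 4  [load 31/31]
  12 → roll 6 (new)  [load 12/31]
  11 → roll 6  [load 23/31]
  11 → roll 7 (new)  [load 11/31]
  10 → roll 7  [load 21/31]
  8 → roll 2  [load 31/31]
  7 → roll 6  [load 30/31]
7 paper rolls opened.

7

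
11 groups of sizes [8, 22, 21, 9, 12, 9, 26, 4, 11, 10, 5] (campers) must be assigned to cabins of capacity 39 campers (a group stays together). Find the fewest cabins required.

4

Total = 26 + 22 + 21 + 12 + 11 + 10 + 9 + 9 + 8 + 5 + 4 = 137 campers.
Lower bound: ⌈137/39⌉ = 4 cabins.
A packing using 4 cabins:
  cabin 1: 26 + 12 = 38
  cabin 2: 22 + 11 + 5 = 38
  cabin 3: 21 + 10 + 8 = 39
  cabin 4: 9 + 9 + 4 = 22
This matches the lower bound, so 4 is optimal.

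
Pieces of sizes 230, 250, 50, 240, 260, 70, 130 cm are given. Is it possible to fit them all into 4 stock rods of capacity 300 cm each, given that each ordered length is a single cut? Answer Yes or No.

Total = 1230 cm; ⌈1230/300⌉ = 5.
At least 5 stock rods are required, but only 4 are allowed.

No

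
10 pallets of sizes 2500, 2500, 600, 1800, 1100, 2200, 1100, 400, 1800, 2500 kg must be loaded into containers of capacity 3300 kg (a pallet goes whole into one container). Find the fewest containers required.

Total = 2500 + 2500 + 2500 + 2200 + 1800 + 1800 + 1100 + 1100 + 600 + 400 = 16500 kg.
Lower bound: ⌈16500/3300⌉ = 5 containers.
Also, 6 pallets each exceed 1650 kg, and no two of those can share a container, so at least 6 containers are needed.
A packing using 6 containers:
  container 1: 2500 + 600 = 3100
  container 2: 2500 + 400 = 2900
  container 3: 2500 = 2500
  container 4: 2200 + 1100 = 3300
  container 5: 1800 + 1100 = 2900
  container 6: 1800 = 1800
This matches the lower bound, so 6 is optimal.

6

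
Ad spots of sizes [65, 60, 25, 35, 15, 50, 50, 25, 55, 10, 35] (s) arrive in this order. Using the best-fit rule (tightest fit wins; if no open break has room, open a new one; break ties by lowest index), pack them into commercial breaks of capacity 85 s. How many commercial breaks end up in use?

6

  65 → break 1 (new)  [load 65/85]
  60 → break 2 (new)  [load 60/85]
  25 → break 2  [load 85/85]
  35 → break 3 (new)  [load 35/85]
  15 → break 1  [load 80/85]
  50 → break 3  [load 85/85]
  50 → break 4 (new)  [load 50/85]
  25 → break 4  [load 75/85]
  55 → break 5 (new)  [load 55/85]
  10 → break 4  [load 85/85]
  35 → break 6 (new)  [load 35/85]
6 commercial breaks opened.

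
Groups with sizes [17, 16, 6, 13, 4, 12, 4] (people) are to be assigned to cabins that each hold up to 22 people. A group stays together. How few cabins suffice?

Total = 17 + 16 + 13 + 12 + 6 + 4 + 4 = 72 people.
Lower bound: ⌈72/22⌉ = 4 cabins.
A packing using 4 cabins:
  cabin 1: 17 + 4 = 21
  cabin 2: 16 + 6 = 22
  cabin 3: 13 + 4 = 17
  cabin 4: 12 = 12
This matches the lower bound, so 4 is optimal.

4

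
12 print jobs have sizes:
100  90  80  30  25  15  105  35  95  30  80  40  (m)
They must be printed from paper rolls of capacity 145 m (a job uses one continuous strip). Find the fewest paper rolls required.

Total = 105 + 100 + 95 + 90 + 80 + 80 + 40 + 35 + 30 + 30 + 25 + 15 = 725 m.
Lower bound: ⌈725/145⌉ = 5 paper rolls.
Also, 6 print jobs each exceed 145/2 m, and no two of those can share a roll, so at least 6 paper rolls are needed.
A packing using 6 paper rolls:
  roll 1: 105 + 40 = 145
  roll 2: 100 + 35 = 135
  roll 3: 95 + 30 + 15 = 140
  roll 4: 90 + 30 + 25 = 145
  roll 5: 80 = 80
  roll 6: 80 = 80
This matches the lower bound, so 6 is optimal.

6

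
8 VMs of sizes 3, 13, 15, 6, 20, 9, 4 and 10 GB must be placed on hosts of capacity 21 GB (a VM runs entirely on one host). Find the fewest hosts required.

4

Total = 20 + 15 + 13 + 10 + 9 + 6 + 4 + 3 = 80 GB.
Lower bound: ⌈80/21⌉ = 4 hosts.
A packing using 4 hosts:
  host 1: 20 = 20
  host 2: 15 + 6 = 21
  host 3: 13 + 4 + 3 = 20
  host 4: 10 + 9 = 19
This matches the lower bound, so 4 is optimal.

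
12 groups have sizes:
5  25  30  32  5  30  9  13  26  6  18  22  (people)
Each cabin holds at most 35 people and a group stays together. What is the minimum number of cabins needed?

7

Total = 32 + 30 + 30 + 26 + 25 + 22 + 18 + 13 + 9 + 6 + 5 + 5 = 221 people.
Lower bound: ⌈221/35⌉ = 7 cabins.
A packing using 7 cabins:
  cabin 1: 32 = 32
  cabin 2: 30 + 5 = 35
  cabin 3: 30 + 5 = 35
  cabin 4: 26 + 9 = 35
  cabin 5: 25 + 6 = 31
  cabin 6: 22 + 13 = 35
  cabin 7: 18 = 18
This matches the lower bound, so 7 is optimal.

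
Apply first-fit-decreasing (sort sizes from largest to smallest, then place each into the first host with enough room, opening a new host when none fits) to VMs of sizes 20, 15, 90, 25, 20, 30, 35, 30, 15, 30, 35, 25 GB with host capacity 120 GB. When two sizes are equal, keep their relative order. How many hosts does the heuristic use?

Sorted descending: 90, 35, 35, 30, 30, 30, 25, 25, 20, 20, 15, 15.
  90 → host 1 (new)  [load 90/120]
  35 → host 2 (new)  [load 35/120]
  35 → host 2  [load 70/120]
  30 → host 1  [load 120/120]
  30 → host 2  [load 100/120]
  30 → host 3 (new)  [load 30/120]
  25 → host 3  [load 55/120]
  25 → host 3  [load 80/120]
  20 → host 2  [load 120/120]
  20 → host 3  [load 100/120]
  15 → host 3  [load 115/120]
  15 → host 4 (new)  [load 15/120]
4 hosts opened.

4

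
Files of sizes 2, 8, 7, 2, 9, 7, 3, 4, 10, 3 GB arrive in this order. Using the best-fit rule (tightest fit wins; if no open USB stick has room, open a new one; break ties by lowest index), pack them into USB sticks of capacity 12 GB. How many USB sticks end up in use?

5

  2 → USB stick 1 (new)  [load 2/12]
  8 → USB stick 1  [load 10/12]
  7 → USB stick 2 (new)  [load 7/12]
  2 → USB stick 1  [load 12/12]
  9 → USB stick 3 (new)  [load 9/12]
  7 → USB stick 4 (new)  [load 7/12]
  3 → USB stick 3  [load 12/12]
  4 → USB stick 2  [load 11/12]
  10 → USB stick 5 (new)  [load 10/12]
  3 → USB stick 4  [load 10/12]
5 USB sticks opened.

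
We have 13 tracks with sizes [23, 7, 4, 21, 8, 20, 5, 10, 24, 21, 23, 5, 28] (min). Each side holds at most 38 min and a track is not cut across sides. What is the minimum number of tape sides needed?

7

Total = 28 + 24 + 23 + 23 + 21 + 21 + 20 + 10 + 8 + 7 + 5 + 5 + 4 = 199 min.
Lower bound: ⌈199/38⌉ = 6 tape sides.
Also, 7 tracks each exceed 19 min, and no two of those can share a side, so at least 7 tape sides are needed.
A packing using 7 tape sides:
  side 1: 28 + 10 = 38
  side 2: 24 + 8 + 5 = 37
  side 3: 23 + 7 + 5 = 35
  side 4: 23 + 4 = 27
  side 5: 21 = 21
  side 6: 21 = 21
  side 7: 20 = 20
This matches the lower bound, so 7 is optimal.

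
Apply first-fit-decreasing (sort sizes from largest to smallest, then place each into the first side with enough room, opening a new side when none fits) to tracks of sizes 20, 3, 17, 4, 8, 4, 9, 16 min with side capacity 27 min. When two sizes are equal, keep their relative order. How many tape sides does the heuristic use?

Sorted descending: 20, 17, 16, 9, 8, 4, 4, 3.
  20 → side 1 (new)  [load 20/27]
  17 → side 2 (new)  [load 17/27]
  16 → side 3 (new)  [load 16/27]
  9 → side 2  [load 26/27]
  8 → side 3  [load 24/27]
  4 → side 1  [load 24/27]
  4 → side 4 (new)  [load 4/27]
  3 → side 1  [load 27/27]
4 tape sides opened.

4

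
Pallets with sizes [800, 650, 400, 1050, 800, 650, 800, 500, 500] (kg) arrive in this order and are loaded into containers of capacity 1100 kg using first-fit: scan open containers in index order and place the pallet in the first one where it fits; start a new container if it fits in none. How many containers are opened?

7

  800 → container 1 (new)  [load 800/1100]
  650 → container 2 (new)  [load 650/1100]
  400 → container 2  [load 1050/1100]
  1050 → container 3 (new)  [load 1050/1100]
  800 → container 4 (new)  [load 800/1100]
  650 → container 5 (new)  [load 650/1100]
  800 → container 6 (new)  [load 800/1100]
  500 → container 7 (new)  [load 500/1100]
  500 → container 7  [load 1000/1100]
7 containers opened.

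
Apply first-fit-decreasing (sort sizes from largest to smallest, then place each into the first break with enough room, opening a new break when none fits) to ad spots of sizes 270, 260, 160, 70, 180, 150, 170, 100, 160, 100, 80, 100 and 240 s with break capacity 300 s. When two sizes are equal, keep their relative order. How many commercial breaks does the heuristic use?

8

Sorted descending: 270, 260, 240, 180, 170, 160, 160, 150, 100, 100, 100, 80, 70.
  270 → break 1 (new)  [load 270/300]
  260 → break 2 (new)  [load 260/300]
  240 → break 3 (new)  [load 240/300]
  180 → break 4 (new)  [load 180/300]
  170 → break 5 (new)  [load 170/300]
  160 → break 6 (new)  [load 160/300]
  160 → break 7 (new)  [load 160/300]
  150 → break 8 (new)  [load 150/300]
  100 → break 4  [load 280/300]
  100 → break 5  [load 270/300]
  100 → break 6  [load 260/300]
  80 → break 7  [load 240/300]
  70 → break 8  [load 220/300]
8 commercial breaks opened.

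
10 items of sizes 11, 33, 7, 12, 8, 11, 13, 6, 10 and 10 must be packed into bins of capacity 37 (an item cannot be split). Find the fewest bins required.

4

Total = 33 + 13 + 12 + 11 + 11 + 10 + 10 + 8 + 7 + 6 = 121.
Lower bound: ⌈121/37⌉ = 4 bins.
A packing using 4 bins:
  bin 1: 33 = 33
  bin 2: 13 + 12 + 11 = 36
  bin 3: 11 + 10 + 10 + 6 = 37
  bin 4: 8 + 7 = 15
This matches the lower bound, so 4 is optimal.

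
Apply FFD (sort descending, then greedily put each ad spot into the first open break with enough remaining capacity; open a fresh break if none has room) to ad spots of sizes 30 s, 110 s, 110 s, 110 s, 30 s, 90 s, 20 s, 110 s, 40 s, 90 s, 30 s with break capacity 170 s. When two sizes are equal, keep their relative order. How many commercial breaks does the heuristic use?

6

Sorted descending: 110, 110, 110, 110, 90, 90, 40, 30, 30, 30, 20.
  110 → break 1 (new)  [load 110/170]
  110 → break 2 (new)  [load 110/170]
  110 → break 3 (new)  [load 110/170]
  110 → break 4 (new)  [load 110/170]
  90 → break 5 (new)  [load 90/170]
  90 → break 6 (new)  [load 90/170]
  40 → break 1  [load 150/170]
  30 → break 2  [load 140/170]
  30 → break 2  [load 170/170]
  30 → break 3  [load 140/170]
  20 → break 1  [load 170/170]
6 commercial breaks opened.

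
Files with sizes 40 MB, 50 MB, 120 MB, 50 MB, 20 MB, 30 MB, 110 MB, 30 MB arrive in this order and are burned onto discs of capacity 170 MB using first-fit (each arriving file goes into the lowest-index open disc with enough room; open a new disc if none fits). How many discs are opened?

3

  40 → disc 1 (new)  [load 40/170]
  50 → disc 1  [load 90/170]
  120 → disc 2 (new)  [load 120/170]
  50 → disc 1  [load 140/170]
  20 → disc 1  [load 160/170]
  30 → disc 2  [load 150/170]
  110 → disc 3 (new)  [load 110/170]
  30 → disc 3  [load 140/170]
3 discs opened.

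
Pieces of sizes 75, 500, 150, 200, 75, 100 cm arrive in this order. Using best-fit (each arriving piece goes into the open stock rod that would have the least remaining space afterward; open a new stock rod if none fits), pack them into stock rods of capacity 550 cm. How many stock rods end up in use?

  75 → stock rod 1 (new)  [load 75/550]
  500 → stock rod 2 (new)  [load 500/550]
  150 → stock rod 1  [load 225/550]
  200 → stock rod 1  [load 425/550]
  75 → stock rod 1  [load 500/550]
  100 → stock rod 3 (new)  [load 100/550]
3 stock rods opened.

3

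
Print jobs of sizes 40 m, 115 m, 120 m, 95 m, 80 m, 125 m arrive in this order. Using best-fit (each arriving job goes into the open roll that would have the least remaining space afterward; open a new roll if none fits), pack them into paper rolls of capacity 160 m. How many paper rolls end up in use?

  40 → roll 1 (new)  [load 40/160]
  115 → roll 1  [load 155/160]
  120 → roll 2 (new)  [load 120/160]
  95 → roll 3 (new)  [load 95/160]
  80 → roll 4 (new)  [load 80/160]
  125 → roll 5 (new)  [load 125/160]
5 paper rolls opened.

5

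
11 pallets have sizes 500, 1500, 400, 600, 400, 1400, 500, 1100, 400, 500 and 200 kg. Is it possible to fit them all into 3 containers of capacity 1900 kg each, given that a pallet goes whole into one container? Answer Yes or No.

Total = 7500 kg; ⌈7500/1900⌉ = 4.
At least 4 containers are required, but only 3 are allowed.

No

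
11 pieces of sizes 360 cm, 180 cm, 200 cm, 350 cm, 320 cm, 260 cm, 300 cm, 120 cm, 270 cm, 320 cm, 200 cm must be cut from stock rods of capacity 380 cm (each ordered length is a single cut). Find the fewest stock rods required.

9

Total = 360 + 350 + 320 + 320 + 300 + 270 + 260 + 200 + 200 + 180 + 120 = 2880 cm.
Lower bound: ⌈2880/380⌉ = 8 stock rods.
Also, 9 pieces each exceed 190 cm, and no two of those can share a stock rod, so at least 9 stock rods are needed.
A packing using 9 stock rods:
  stock rod 1: 360 = 360
  stock rod 2: 350 = 350
  stock rod 3: 320 = 320
  stock rod 4: 320 = 320
  stock rod 5: 300 = 300
  stock rod 6: 270 = 270
  stock rod 7: 260 + 120 = 380
  stock rod 8: 200 + 180 = 380
  stock rod 9: 200 = 200
This matches the lower bound, so 9 is optimal.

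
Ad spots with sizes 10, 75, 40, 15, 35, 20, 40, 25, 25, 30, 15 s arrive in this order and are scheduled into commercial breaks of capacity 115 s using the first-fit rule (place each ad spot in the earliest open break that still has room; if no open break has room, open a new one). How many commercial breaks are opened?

4

  10 → break 1 (new)  [load 10/115]
  75 → break 1  [load 85/115]
  40 → break 2 (new)  [load 40/115]
  15 → break 1  [load 100/115]
  35 → break 2  [load 75/115]
  20 → break 2  [load 95/115]
  40 → break 3 (new)  [load 40/115]
  25 → break 3  [load 65/115]
  25 → break 3  [load 90/115]
  30 → break 4 (new)  [load 30/115]
  15 → break 1  [load 115/115]
4 commercial breaks opened.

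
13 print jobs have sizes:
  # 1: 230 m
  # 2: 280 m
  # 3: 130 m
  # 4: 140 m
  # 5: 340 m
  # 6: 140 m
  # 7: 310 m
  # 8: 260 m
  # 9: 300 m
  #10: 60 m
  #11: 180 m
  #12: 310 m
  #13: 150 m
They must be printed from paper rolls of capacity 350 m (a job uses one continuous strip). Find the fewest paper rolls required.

Total = 340 + 310 + 310 + 300 + 280 + 260 + 230 + 180 + 150 + 140 + 140 + 130 + 60 = 2830 m.
Lower bound: ⌈2830/350⌉ = 9 paper rolls.
A packing using 10 paper rolls:
  roll 1: 340 = 340
  roll 2: 310 = 310
  roll 3: 310 = 310
  roll 4: 300 = 300
  roll 5: 280 + 60 = 340
  roll 6: 260 = 260
  roll 7: 230 = 230
  roll 8: 180 + 150 = 330
  roll 9: 140 + 140 = 280
  roll 10: 130 = 130
No arrangement into 9 paper rolls stays within capacity, so 10 is optimal.

10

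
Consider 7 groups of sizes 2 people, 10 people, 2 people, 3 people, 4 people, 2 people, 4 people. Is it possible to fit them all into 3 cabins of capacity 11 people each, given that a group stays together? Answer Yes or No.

Yes

A valid assignment using 3 cabins:
  cabin 1: 10 = 10
  cabin 2: 4 + 4 + 3 = 11
  cabin 3: 2 + 2 + 2 = 6
Every load is within 11 people, so 3 cabins suffice.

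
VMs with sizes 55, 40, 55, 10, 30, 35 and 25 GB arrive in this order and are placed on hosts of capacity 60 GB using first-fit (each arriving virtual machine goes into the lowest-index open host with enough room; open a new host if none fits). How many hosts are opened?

  55 → host 1 (new)  [load 55/60]
  40 → host 2 (new)  [load 40/60]
  55 → host 3 (new)  [load 55/60]
  10 → host 2  [load 50/60]
  30 → host 4 (new)  [load 30/60]
  35 → host 5 (new)  [load 35/60]
  25 → host 4  [load 55/60]
5 hosts opened.

5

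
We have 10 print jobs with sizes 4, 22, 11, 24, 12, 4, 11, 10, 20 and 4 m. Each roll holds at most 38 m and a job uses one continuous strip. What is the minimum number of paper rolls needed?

4

Total = 24 + 22 + 20 + 12 + 11 + 11 + 10 + 4 + 4 + 4 = 122 m.
Lower bound: ⌈122/38⌉ = 4 paper rolls.
A packing using 4 paper rolls:
  roll 1: 24 + 12 = 36
  roll 2: 22 + 11 + 4 = 37
  roll 3: 20 + 11 + 4 = 35
  roll 4: 10 + 4 = 14
This matches the lower bound, so 4 is optimal.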